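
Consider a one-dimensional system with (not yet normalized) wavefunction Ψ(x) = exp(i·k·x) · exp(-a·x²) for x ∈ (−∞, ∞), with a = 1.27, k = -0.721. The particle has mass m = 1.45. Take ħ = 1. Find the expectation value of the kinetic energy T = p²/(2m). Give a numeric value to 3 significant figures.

T = −(ħ²/2m) d²/dx², so ⟨T⟩ = −(ħ²/2m) ∫ Ψ*·Ψ'' dx / ∫|Ψ|² dx; with m = 1.45.
Gaussian moments: ∫x^(2j)·e^(−2ax²) dx = (2j−1)!!/(4a)^j · √(π/(2a)), odd powers integrate to 0; here √(π/(2a)) = 1.1121. Derivatives: Ψ′ = (ik − 2ax)·Ψ, Ψ″ = ((ik − 2ax)² − 2a)·Ψ; the odd-in-x pieces drop out.
State is unnormalized: ∫|Ψ|² dx = 1.1121, and ∫Ψ*·(−ħ²/2m · Ψ'') dx = 0.68640, so ⟨T⟩ = 0.68640 / 1.1121.
⟨T⟩ = 0.61719.

0.617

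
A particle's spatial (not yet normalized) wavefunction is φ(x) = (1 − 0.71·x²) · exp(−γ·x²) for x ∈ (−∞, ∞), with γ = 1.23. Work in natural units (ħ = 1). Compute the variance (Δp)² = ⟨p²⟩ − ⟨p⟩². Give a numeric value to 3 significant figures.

Compute ⟨p⟩ and ⟨p²⟩ separately; (Δp)² = ⟨p²⟩ − ⟨p⟩².
Expand each integrand as polynomial × e^(−2γx²) and use ∫x^(2j)·e^(−2γx²) dx = (2j−1)!!/(4γ)^j · √(π/(2γ)), odd powers → 0; here √(π/(2γ)) = 1.1301. Differentiate with the product rule, d/dx e^(−γx²) = −2γx·e^(−γx²).
Normalization: ∫|φ|² dx = 0.87452.
⟨p⟩ = 0.0000 and ⟨p²⟩ = 2.2799.
(Δp)² = 2.2799 − (0.0000)² = 2.2799.

2.28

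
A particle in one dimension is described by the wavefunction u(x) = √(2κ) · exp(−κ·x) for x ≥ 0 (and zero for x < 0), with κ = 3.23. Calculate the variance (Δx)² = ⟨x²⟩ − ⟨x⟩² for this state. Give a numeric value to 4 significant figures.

0.02396

Compute ⟨x⟩ and ⟨x²⟩ separately, then (Δx)² = ⟨x²⟩ − ⟨x⟩².
Every integrand reduces to terms xʲ·e^(−2κx) on [0, ∞); use ∫₀^∞ xʲ·e^(−2κx) dx = j!/(2κ)^(j+1).
⟨x⟩ = 0.15480 and ⟨x²⟩ = 0.047925.
(Δx)² = 0.047925 − (0.15480)² = 0.023963.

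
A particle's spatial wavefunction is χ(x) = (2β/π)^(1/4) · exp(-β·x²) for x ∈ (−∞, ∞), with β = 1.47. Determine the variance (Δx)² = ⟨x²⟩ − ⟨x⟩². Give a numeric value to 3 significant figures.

0.170

Compute ⟨x⟩ and ⟨x²⟩ separately, then (Δx)² = ⟨x²⟩ − ⟨x⟩².
Gaussian moments: ∫x^(2j)·e^(−2βx²) dx = (2j−1)!!/(4β)^j · √(π/(2β)), odd powers integrate to 0; here √(π/(2β)) = 1.0337.
⟨x⟩ = 0.0000 and ⟨x²⟩ = 0.17007.
(Δx)² = 0.17007 − (0.0000)² = 0.17007.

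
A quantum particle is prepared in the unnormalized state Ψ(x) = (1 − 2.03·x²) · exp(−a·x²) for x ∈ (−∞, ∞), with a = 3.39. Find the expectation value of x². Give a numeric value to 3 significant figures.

0.0421

⟨x²⟩ = ∫ x²·|Ψ|² dx / ∫|Ψ|² dx (integrals over the domain).
Expand each integrand as polynomial × e^(−2ax²) and use ∫x^(2j)·e^(−2ax²) dx = (2j−1)!!/(4a)^j · √(π/(2a)), odd powers → 0; here √(π/(2a)) = 0.68071.
State is unnormalized: ∫|Ψ|² dx = 0.52266, and ∫Ψ*·x²·Ψ dx = 0.021985, so ⟨x²⟩ = 0.021985 / 0.52266.
⟨x²⟩ = 0.042063.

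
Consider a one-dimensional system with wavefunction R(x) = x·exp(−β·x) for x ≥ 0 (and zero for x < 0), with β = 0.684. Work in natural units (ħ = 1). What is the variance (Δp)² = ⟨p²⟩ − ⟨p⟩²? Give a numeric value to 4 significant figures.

0.4679

Compute ⟨p⟩ and ⟨p²⟩ separately; (Δp)² = ⟨p²⟩ − ⟨p⟩².
Differentiate x·exp(−β·x) with the product rule; every integrand then reduces to terms xʲ·e^(−2βx) on [0, ∞), with ∫₀^∞ xʲ·e^(−2βx) dx = j!/(2β)^(j+1).
Normalization: ∫|R|² dx = 0.78122.
⟨p⟩ = 0.0000 and ⟨p²⟩ = 0.46786.
(Δp)² = 0.46786 − (0.0000)² = 0.46786.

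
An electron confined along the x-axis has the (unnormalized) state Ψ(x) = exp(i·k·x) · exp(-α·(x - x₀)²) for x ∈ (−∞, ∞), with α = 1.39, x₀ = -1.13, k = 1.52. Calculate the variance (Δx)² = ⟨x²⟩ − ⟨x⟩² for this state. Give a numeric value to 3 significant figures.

Compute ⟨x⟩ and ⟨x²⟩ separately, then (Δx)² = ⟨x²⟩ − ⟨x⟩².
Gaussian moments (u = x − x₀): ∫u^(2j)·e^(−2αu²) du = (2j−1)!!/(4α)^j · √(π/(2α)), odd powers integrate to 0; here √(π/(2α)) = 1.0630.
Normalization: ∫|Ψ|² dx = 1.0630.
⟨x⟩ = -1.1300 and ⟨x²⟩ = 1.4568.
(Δx)² = 1.4568 − (-1.1300)² = 0.17986.

0.180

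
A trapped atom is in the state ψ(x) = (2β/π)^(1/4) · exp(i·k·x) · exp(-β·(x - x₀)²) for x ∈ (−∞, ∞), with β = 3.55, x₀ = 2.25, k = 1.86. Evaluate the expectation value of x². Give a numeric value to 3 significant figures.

5.13

⟨x²⟩ = ∫ x²·|ψ|² dx (integrals over the domain).
Gaussian moments (u = x − x₀): ∫u^(2j)·e^(−2βu²) du = (2j−1)!!/(4β)^j · √(π/(2β)), odd powers integrate to 0; here √(π/(2β)) = 0.66519.
⟨x²⟩ = 5.1329.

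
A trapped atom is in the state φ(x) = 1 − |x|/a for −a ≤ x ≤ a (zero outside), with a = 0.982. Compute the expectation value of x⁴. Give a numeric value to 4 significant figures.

⟨x⁴⟩ = ∫ x⁴·|φ|² dx / ∫|φ|² dx (integrals over the domain).
φ is even, so ∫ over [−a, a] = 2∫₀ᵃ with φ = 1 − x/a there: ∫₀ᵃ (1 − x/a)² dx = a/3, ∫₀ᵃ x²(1 − x/a)² dx = a³/30, ∫₀ᵃ x⁴(1 − x/a)² dx = a⁵/105.
State is unnormalized: ∫|φ|² dx = 0.65467, and ∫φ*·x⁴·φ dx = 0.017394, so ⟨x⁴⟩ = 0.017394 / 0.65467.
⟨x⁴⟩ = 0.026569.

0.02657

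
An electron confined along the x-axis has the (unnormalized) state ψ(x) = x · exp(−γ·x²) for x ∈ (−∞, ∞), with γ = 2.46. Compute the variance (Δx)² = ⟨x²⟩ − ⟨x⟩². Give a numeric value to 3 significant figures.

Compute ⟨x⟩ and ⟨x²⟩ separately, then (Δx)² = ⟨x²⟩ − ⟨x⟩².
Expand each integrand as polynomial × e^(−2γx²) and use ∫x^(2j)·e^(−2γx²) dx = (2j−1)!!/(4γ)^j · √(π/(2γ)), odd powers → 0; here √(π/(2γ)) = 0.79908.
Normalization: ∫|ψ|² dx = 0.081208.
⟨x⟩ = 0.0000 and ⟨x²⟩ = 0.30488.
(Δx)² = 0.30488 − (0.0000)² = 0.30488.

0.305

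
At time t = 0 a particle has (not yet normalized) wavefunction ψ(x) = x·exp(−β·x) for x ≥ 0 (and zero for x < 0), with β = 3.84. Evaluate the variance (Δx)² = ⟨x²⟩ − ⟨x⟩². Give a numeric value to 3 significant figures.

0.0509

Compute ⟨x⟩ and ⟨x²⟩ separately, then (Δx)² = ⟨x²⟩ − ⟨x⟩².
Every integrand reduces to terms xʲ·e^(−2βx) on [0, ∞); use ∫₀^∞ xʲ·e^(−2βx) dx = j!/(2β)^(j+1).
Normalization: ∫|ψ|² dx = 0.0044152.
⟨x⟩ = 0.39063 and ⟨x²⟩ = 0.20345.
(Δx)² = 0.20345 − (0.39063)² = 0.050863.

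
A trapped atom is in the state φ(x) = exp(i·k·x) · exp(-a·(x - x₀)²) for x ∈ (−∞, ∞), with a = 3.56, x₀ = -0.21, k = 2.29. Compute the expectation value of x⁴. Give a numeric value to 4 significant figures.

0.03532

⟨x⁴⟩ = ∫ x⁴·|φ|² dx / ∫|φ|² dx (integrals over the domain).
Gaussian moments (u = x − x₀): ∫u^(2j)·e^(−2au²) du = (2j−1)!!/(4a)^j · √(π/(2a)), odd powers integrate to 0; here √(π/(2a)) = 0.66426.
State is unnormalized: ∫|φ|² dx = 0.66426, and ∫φ*·x⁴·φ dx = 0.023462, so ⟨x⁴⟩ = 0.023462 / 0.66426.
⟨x⁴⟩ = 0.035321.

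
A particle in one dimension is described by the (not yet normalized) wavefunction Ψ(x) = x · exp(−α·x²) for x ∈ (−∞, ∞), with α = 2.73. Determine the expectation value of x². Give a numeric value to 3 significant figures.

0.275

⟨x²⟩ = ∫ x²·|Ψ|² dx / ∫|Ψ|² dx (integrals over the domain).
Expand each integrand as polynomial × e^(−2αx²) and use ∫x^(2j)·e^(−2αx²) dx = (2j−1)!!/(4α)^j · √(π/(2α)), odd powers → 0; here √(π/(2α)) = 0.75854.
State is unnormalized: ∫|Ψ|² dx = 0.069463, and ∫Ψ*·x²·Ψ dx = 0.019083, so ⟨x²⟩ = 0.019083 / 0.069463.
⟨x²⟩ = 0.27473.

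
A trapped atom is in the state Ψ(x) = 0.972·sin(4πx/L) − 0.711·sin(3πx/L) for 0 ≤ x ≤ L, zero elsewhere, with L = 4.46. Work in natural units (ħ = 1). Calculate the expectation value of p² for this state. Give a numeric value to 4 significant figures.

p² Ψ = −ħ² d²Ψ/dx²; ⟨p²⟩ = −ħ² ∫ Ψ*·Ψ'' dx / ∫|Ψ|² dx.
d²/dx² sin(jπx/L) = −(jπ/L)²·sin(jπx/L); on 0 ≤ x ≤ L, ∫sin²(jπx/L) dx = L/2 and ∫sin(jπx/L)·sin(lπx/L) dx = 0 for j ≠ l, so only diagonal terms survive in ∫|Ψ|² and ∫Ψ·Ψ″; ∫Ψ·Ψ′ dx = [Ψ²/2] between the walls = 0.
State is unnormalized: ∫|Ψ|² dx = 3.2342, and ∫Ψ*·(−ħ² Ψ'') dx = 21.760, so ⟨p²⟩ = 21.760 / 3.2342.
⟨p²⟩ = 6.7281.

6.728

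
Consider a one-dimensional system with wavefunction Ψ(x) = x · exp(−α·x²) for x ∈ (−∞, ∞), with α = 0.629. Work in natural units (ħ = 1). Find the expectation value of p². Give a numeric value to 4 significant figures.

1.887

p² Ψ = −ħ² d²Ψ/dx²; ⟨p²⟩ = −ħ² ∫ Ψ*·Ψ'' dx / ∫|Ψ|² dx.
Expand each integrand as polynomial × e^(−2αx²) and use ∫x^(2j)·e^(−2αx²) dx = (2j−1)!!/(4α)^j · √(π/(2α)), odd powers → 0; here √(π/(2α)) = 1.5803. Differentiate with the product rule, d/dx e^(−αx²) = −2αx·e^(−αx²).
State is unnormalized: ∫|Ψ|² dx = 0.62809, and ∫Ψ*·(−ħ² Ψ'') dx = 1.1852, so ⟨p²⟩ = 1.1852 / 0.62809.
⟨p²⟩ = 1.8870.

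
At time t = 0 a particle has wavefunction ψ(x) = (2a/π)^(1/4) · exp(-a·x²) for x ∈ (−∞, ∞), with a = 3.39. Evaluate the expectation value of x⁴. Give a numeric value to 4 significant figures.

0.01632

⟨x⁴⟩ = ∫ x⁴·|ψ|² dx (integrals over the domain).
Gaussian moments: ∫x^(2j)·e^(−2ax²) dx = (2j−1)!!/(4a)^j · √(π/(2a)), odd powers integrate to 0; here √(π/(2a)) = 0.68071.
⟨x⁴⟩ = 0.016316.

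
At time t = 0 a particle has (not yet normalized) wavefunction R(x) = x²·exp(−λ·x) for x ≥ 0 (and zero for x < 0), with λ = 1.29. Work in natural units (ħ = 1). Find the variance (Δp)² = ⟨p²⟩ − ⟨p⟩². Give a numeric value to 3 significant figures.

Compute ⟨p⟩ and ⟨p²⟩ separately; (Δp)² = ⟨p²⟩ − ⟨p⟩².
Differentiate x²·exp(−λ·x) with the product rule; every integrand then reduces to terms xʲ·e^(−2λx) on [0, ∞), with ∫₀^∞ xʲ·e^(−2λx) dx = j!/(2λ)^(j+1).
Normalization: ∫|R|² dx = 0.20995.
⟨p⟩ = 0.0000 and ⟨p²⟩ = 0.55470.
(Δp)² = 0.55470 − (0.0000)² = 0.55470.

0.555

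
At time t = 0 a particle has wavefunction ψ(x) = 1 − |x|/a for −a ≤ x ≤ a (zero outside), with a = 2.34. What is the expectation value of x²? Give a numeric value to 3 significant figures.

0.548

⟨x²⟩ = ∫ x²·|ψ|² dx / ∫|ψ|² dx (integrals over the domain).
ψ is even, so ∫ over [−a, a] = 2∫₀ᵃ with ψ = 1 − x/a there: ∫₀ᵃ (1 − x/a)² dx = a/3, ∫₀ᵃ x²(1 − x/a)² dx = a³/30, ∫₀ᵃ x⁴(1 − x/a)² dx = a⁵/105.
State is unnormalized: ∫|ψ|² dx = 1.5600, and ∫ψ*·x²·ψ dx = 0.85419, so ⟨x²⟩ = 0.85419 / 1.5600.
⟨x²⟩ = 0.54756.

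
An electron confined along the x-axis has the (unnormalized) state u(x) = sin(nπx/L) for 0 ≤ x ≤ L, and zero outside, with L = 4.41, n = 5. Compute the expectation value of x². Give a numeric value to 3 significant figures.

6.44

⟨x²⟩ = ∫ x²·|u|² dx / ∫|u|² dx (integrals over the domain).
With sin²θ = (1 − cos2θ)/2 on 0 ≤ x ≤ L: ∫sin²(nπx/L) dx = L/2, ∫x·sin²(nπx/L) dx = L²/4, ∫x²·sin²(nπx/L) dx = L³·(1/6 − 1/(4n²π²)); higher powers xᵏ the same way, integrating xᵏ·cos(2nπx/L) by parts.
State is unnormalized: ∫|u|² dx = 2.2050, and ∫u*·x²·u dx = 14.207, so ⟨x²⟩ = 14.207 / 2.2050.
⟨x²⟩ = 6.4433.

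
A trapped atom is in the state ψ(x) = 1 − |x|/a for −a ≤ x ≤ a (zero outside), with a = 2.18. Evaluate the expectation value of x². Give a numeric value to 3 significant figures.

0.475

⟨x²⟩ = ∫ x²·|ψ|² dx / ∫|ψ|² dx (integrals over the domain).
ψ is even, so ∫ over [−a, a] = 2∫₀ᵃ with ψ = 1 − x/a there: ∫₀ᵃ (1 − x/a)² dx = a/3, ∫₀ᵃ x²(1 − x/a)² dx = a³/30, ∫₀ᵃ x⁴(1 − x/a)² dx = a⁵/105.
State is unnormalized: ∫|ψ|² dx = 1.4533, and ∫ψ*·x²·ψ dx = 0.69068, so ⟨x²⟩ = 0.69068 / 1.4533.
⟨x²⟩ = 0.47524.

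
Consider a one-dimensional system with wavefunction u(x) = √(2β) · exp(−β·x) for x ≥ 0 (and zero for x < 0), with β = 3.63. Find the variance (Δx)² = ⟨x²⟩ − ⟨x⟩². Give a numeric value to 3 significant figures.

Compute ⟨x⟩ and ⟨x²⟩ separately, then (Δx)² = ⟨x²⟩ − ⟨x⟩².
Every integrand reduces to terms xʲ·e^(−2βx) on [0, ∞); use ∫₀^∞ xʲ·e^(−2βx) dx = j!/(2β)^(j+1).
⟨x⟩ = 0.13774 and ⟨x²⟩ = 0.037945.
(Δx)² = 0.037945 − (0.13774)² = 0.018973.

0.0190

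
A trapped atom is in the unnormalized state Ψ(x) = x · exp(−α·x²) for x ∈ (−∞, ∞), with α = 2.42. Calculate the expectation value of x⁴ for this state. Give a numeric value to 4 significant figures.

0.1601

⟨x⁴⟩ = ∫ x⁴·|Ψ|² dx / ∫|Ψ|² dx (integrals over the domain).
Expand each integrand as polynomial × e^(−2αx²) and use ∫x^(2j)·e^(−2αx²) dx = (2j−1)!!/(4α)^j · √(π/(2α)), odd powers → 0; here √(π/(2α)) = 0.80566.
State is unnormalized: ∫|Ψ|² dx = 0.083229, and ∫Ψ*·x⁴·Ψ dx = 0.013323, so ⟨x⁴⟩ = 0.013323 / 0.083229.
⟨x⁴⟩ = 0.16008.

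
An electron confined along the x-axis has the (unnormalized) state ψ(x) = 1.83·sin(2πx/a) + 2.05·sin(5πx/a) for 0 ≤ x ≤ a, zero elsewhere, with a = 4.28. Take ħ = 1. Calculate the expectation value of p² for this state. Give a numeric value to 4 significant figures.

p² ψ = −ħ² d²ψ/dx²; ⟨p²⟩ = −ħ² ∫ ψ*·ψ'' dx / ∫|ψ|² dx.
d²/dx² sin(jπx/a) = −(jπ/a)²·sin(jπx/a); on 0 ≤ x ≤ a, ∫sin²(jπx/a) dx = a/2 and ∫sin(jπx/a)·sin(lπx/a) dx = 0 for j ≠ l, so only diagonal terms survive in ∫|ψ|² and ∫ψ·ψ″; ∫ψ·ψ′ dx = [ψ²/2] between the walls = 0.
State is unnormalized: ∫|ψ|² dx = 16.160, and ∫ψ*·(−ħ² ψ'') dx = 136.58, so ⟨p²⟩ = 136.58 / 16.160.
⟨p²⟩ = 8.4518.

8.452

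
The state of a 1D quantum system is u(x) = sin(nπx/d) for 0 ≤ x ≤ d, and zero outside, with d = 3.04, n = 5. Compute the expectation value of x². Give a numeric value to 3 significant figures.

3.06

⟨x²⟩ = ∫ x²·|u|² dx / ∫|u|² dx (integrals over the domain).
With sin²θ = (1 − cos2θ)/2 on 0 ≤ x ≤ d: ∫sin²(nπx/d) dx = d/2, ∫x·sin²(nπx/d) dx = d²/4, ∫x²·sin²(nπx/d) dx = d³·(1/6 − 1/(4n²π²)); higher powers xᵏ the same way, integrating xᵏ·cos(2nπx/d) by parts.
State is unnormalized: ∫|u|² dx = 1.5200, and ∫u*·x²·u dx = 4.6539, so ⟨x²⟩ = 4.6539 / 1.5200.
⟨x²⟩ = 3.0618.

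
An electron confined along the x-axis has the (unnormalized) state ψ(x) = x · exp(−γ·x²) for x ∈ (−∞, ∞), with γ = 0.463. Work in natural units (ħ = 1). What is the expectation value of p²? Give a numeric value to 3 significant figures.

1.39

p² ψ = −ħ² d²ψ/dx²; ⟨p²⟩ = −ħ² ∫ ψ*·ψ'' dx / ∫|ψ|² dx.
Expand each integrand as polynomial × e^(−2γx²) and use ∫x^(2j)·e^(−2γx²) dx = (2j−1)!!/(4γ)^j · √(π/(2γ)), odd powers → 0; here √(π/(2γ)) = 1.8419. Differentiate with the product rule, d/dx e^(−γx²) = −2γx·e^(−γx²).
State is unnormalized: ∫|ψ|² dx = 0.99455, and ∫ψ*·(−ħ² ψ'') dx = 1.3814, so ⟨p²⟩ = 1.3814 / 0.99455.
⟨p²⟩ = 1.3890.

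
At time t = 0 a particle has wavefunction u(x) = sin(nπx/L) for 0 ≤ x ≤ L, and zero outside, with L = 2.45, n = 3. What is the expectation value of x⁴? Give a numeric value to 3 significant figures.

⟨x⁴⟩ = ∫ x⁴·|u|² dx / ∫|u|² dx (integrals over the domain).
With sin²θ = (1 − cos2θ)/2 on 0 ≤ x ≤ L: ∫sin²(nπx/L) dx = L/2, ∫x·sin²(nπx/L) dx = L²/4, ∫x²·sin²(nπx/L) dx = L³·(1/6 − 1/(4n²π²)); higher powers xᵏ the same way, integrating xᵏ·cos(2nπx/L) by parts.
State is unnormalized: ∫|u|² dx = 1.2250, and ∫u*·x⁴·u dx = 8.3389, so ⟨x⁴⟩ = 8.3389 / 1.2250.
⟨x⁴⟩ = 6.8072.

6.81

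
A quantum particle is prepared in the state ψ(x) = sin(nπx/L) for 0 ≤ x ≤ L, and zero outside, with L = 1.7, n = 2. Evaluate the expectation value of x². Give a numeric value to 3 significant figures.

0.927

⟨x²⟩ = ∫ x²·|ψ|² dx / ∫|ψ|² dx (integrals over the domain).
With sin²θ = (1 − cos2θ)/2 on 0 ≤ x ≤ L: ∫sin²(nπx/L) dx = L/2, ∫x·sin²(nπx/L) dx = L²/4, ∫x²·sin²(nπx/L) dx = L³·(1/6 − 1/(4n²π²)); higher powers xᵏ the same way, integrating xᵏ·cos(2nπx/L) by parts.
State is unnormalized: ∫|ψ|² dx = 0.85000, and ∫ψ*·x²·ψ dx = 0.78772, so ⟨x²⟩ = 0.78772 / 0.85000.
⟨x²⟩ = 0.92673.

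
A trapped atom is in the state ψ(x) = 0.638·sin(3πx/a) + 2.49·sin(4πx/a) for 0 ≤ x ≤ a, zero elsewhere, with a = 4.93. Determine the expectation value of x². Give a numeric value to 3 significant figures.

⟨x²⟩ = ∫ x²·|ψ|² dx / ∫|ψ|² dx (integrals over the domain).
On 0 ≤ x ≤ a (j ≠ l): ∫sin²(jπx/a) dx = a/2, ∫sin(jπx/a)·sin(lπx/a) dx = 0; diagonal moments ∫x·sin²(jπx/a) dx = a²/4, ∫x²·sin²(jπx/a) dx = a³·(1/6 − 1/(4j²π²)); cross terms ∫x·sin(jπx/a)·sin(lπx/a) dx = 0 for j + l even and −4jla²/(π²(j² − l²)²) for j + l odd, ∫x²·sin(jπx/a)·sin(lπx/a) dx = (−1)^(j+l)·4jla³/(π²(j² − l²)²); higher powers the same way via product-to-sum and parts.
State is unnormalized: ∫|ψ|² dx = 16.287, and ∫ψ*·x²·ψ dx = 92.848, so ⟨x²⟩ = 92.848 / 16.287.
⟨x²⟩ = 5.7009.

5.70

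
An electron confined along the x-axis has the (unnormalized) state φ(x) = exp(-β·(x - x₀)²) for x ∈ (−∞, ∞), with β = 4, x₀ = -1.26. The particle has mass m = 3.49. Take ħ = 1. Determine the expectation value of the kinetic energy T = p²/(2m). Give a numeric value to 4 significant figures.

0.5731

T = −(ħ²/2m) d²/dx², so ⟨T⟩ = −(ħ²/2m) ∫ φ*·φ'' dx / ∫|φ|² dx; with m = 3.49.
Gaussian moments (u = x − x₀): ∫u^(2j)·e^(−2βu²) du = (2j−1)!!/(4β)^j · √(π/(2β)), odd powers integrate to 0; here √(π/(2β)) = 0.62666. Derivatives: d/dx e^(−βu²) = −2βu·e^(−βu²), d²/dx² e^(−βu²) = (4β²u² − 2β)·e^(−βu²).
State is unnormalized: ∫|φ|² dx = 0.62666, and ∫φ*·(−ħ²/2m · φ'') dx = 0.35912, so ⟨T⟩ = 0.35912 / 0.62666.
⟨T⟩ = 0.57307.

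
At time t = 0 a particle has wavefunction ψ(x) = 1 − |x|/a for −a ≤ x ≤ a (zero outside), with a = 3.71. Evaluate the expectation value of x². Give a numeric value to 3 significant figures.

1.38

⟨x²⟩ = ∫ x²·|ψ|² dx / ∫|ψ|² dx (integrals over the domain).
ψ is even, so ∫ over [−a, a] = 2∫₀ᵃ with ψ = 1 − x/a there: ∫₀ᵃ (1 − x/a)² dx = a/3, ∫₀ᵃ x²(1 − x/a)² dx = a³/30, ∫₀ᵃ x⁴(1 − x/a)² dx = a⁵/105.
State is unnormalized: ∫|ψ|² dx = 2.4733, and ∫ψ*·x²·ψ dx = 3.4043, so ⟨x²⟩ = 3.4043 / 2.4733.
⟨x²⟩ = 1.3764.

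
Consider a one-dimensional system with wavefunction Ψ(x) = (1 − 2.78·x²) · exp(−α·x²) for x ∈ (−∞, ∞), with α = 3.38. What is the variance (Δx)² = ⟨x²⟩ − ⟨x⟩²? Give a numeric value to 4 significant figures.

0.04139

Compute ⟨x⟩ and ⟨x²⟩ separately, then (Δx)² = ⟨x²⟩ − ⟨x⟩².
Expand each integrand as polynomial × e^(−2αx²) and use ∫x^(2j)·e^(−2αx²) dx = (2j−1)!!/(4α)^j · √(π/(2α)), odd powers → 0; here √(π/(2α)) = 0.68171.
Normalization: ∫|Ψ|² dx = 0.48783.
⟨x⟩ = 0.0000 and ⟨x²⟩ = 0.041393.
(Δx)² = 0.041393 − (0.0000)² = 0.041393.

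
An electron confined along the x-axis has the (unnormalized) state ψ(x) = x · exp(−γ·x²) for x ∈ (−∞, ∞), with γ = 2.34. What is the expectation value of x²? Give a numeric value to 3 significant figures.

⟨x²⟩ = ∫ x²·|ψ|² dx / ∫|ψ|² dx (integrals over the domain).
Expand each integrand as polynomial × e^(−2γx²) and use ∫x^(2j)·e^(−2γx²) dx = (2j−1)!!/(4γ)^j · √(π/(2γ)), odd powers → 0; here √(π/(2γ)) = 0.81932.
State is unnormalized: ∫|ψ|² dx = 0.087534, and ∫ψ*·x²·ψ dx = 0.028056, so ⟨x²⟩ = 0.028056 / 0.087534.
⟨x²⟩ = 0.32051.

0.321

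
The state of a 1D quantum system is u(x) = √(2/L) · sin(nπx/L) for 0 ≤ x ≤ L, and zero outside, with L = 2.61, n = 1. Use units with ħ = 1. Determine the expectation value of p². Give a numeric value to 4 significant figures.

p² u = −ħ² d²u/dx²; ⟨p²⟩ = −ħ² ∫ u*·u'' dx.
d/dx sin(nπx/L) = (nπ/L)·cos(nπx/L) and d²/dx² sin(nπx/L) = −(nπ/L)²·sin(nπx/L); on 0 ≤ x ≤ L, ∫sin²(nπx/L) dx = L/2 and ∫sin(nπx/L)·cos(nπx/L) dx = 0.
⟨p²⟩ = 1.4488.

1.449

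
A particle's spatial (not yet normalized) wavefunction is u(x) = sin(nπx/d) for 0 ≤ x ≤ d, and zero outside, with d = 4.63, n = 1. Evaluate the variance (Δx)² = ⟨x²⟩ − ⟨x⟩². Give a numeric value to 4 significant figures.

Compute ⟨x⟩ and ⟨x²⟩ separately, then (Δx)² = ⟨x²⟩ − ⟨x⟩².
With sin²θ = (1 − cos2θ)/2 on 0 ≤ x ≤ d: ∫sin²(nπx/d) dx = d/2, ∫x·sin²(nπx/d) dx = d²/4, ∫x²·sin²(nπx/d) dx = d³·(1/6 − 1/(4n²π²)); higher powers xᵏ the same way, integrating xᵏ·cos(2nπx/d) by parts.
Normalization: ∫|u|² dx = 2.3150.
⟨x⟩ = 2.3150 and ⟨x²⟩ = 6.0596.
(Δx)² = 6.0596 − (2.3150)² = 0.70040.

0.7004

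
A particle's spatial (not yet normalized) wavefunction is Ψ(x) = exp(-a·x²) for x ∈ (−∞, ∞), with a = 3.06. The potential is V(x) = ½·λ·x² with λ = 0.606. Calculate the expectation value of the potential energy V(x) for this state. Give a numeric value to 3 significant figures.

0.0248

⟨V⟩ = ∫ V(x)·|Ψ|² dx / ∫|Ψ|² dx.
Gaussian moments: ∫x^(2j)·e^(−2ax²) dx = (2j−1)!!/(4a)^j · √(π/(2a)), odd powers integrate to 0; here √(π/(2a)) = 0.71647.
State is unnormalized: ∫|Ψ|² dx = 0.71647, and ∫Ψ*·V(x)·Ψ dx = 0.017736, so ⟨V⟩ = 0.017736 / 0.71647.
⟨V⟩ = 0.024755.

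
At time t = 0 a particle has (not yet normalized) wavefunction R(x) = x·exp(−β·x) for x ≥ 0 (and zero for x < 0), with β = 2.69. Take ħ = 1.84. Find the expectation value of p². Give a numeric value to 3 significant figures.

p² R = −ħ² d²R/dx²; ⟨p²⟩ = −ħ² ∫ R*·R'' dx / ∫|R|² dx.
Differentiate x·exp(−β·x) with the product rule; every integrand then reduces to terms xʲ·e^(−2βx) on [0, ∞), with ∫₀^∞ xʲ·e^(−2βx) dx = j!/(2β)^(j+1).
State is unnormalized: ∫|R|² dx = 0.012843, and ∫R*·(−ħ² R'') dx = 0.31465, so ⟨p²⟩ = 0.31465 / 0.012843.
⟨p²⟩ = 24.499.

24.5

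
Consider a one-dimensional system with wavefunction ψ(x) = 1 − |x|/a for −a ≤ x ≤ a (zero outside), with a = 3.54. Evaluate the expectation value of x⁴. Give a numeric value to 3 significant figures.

4.49

⟨x⁴⟩ = ∫ x⁴·|ψ|² dx / ∫|ψ|² dx (integrals over the domain).
ψ is even, so ∫ over [−a, a] = 2∫₀ᵃ with ψ = 1 − x/a there: ∫₀ᵃ (1 − x/a)² dx = a/3, ∫₀ᵃ x²(1 − x/a)² dx = a³/30, ∫₀ᵃ x⁴(1 − x/a)² dx = a⁵/105.
State is unnormalized: ∫|ψ|² dx = 2.3600, and ∫ψ*·x⁴·ψ dx = 10.589, so ⟨x⁴⟩ = 10.589 / 2.3600.
⟨x⁴⟩ = 4.4869.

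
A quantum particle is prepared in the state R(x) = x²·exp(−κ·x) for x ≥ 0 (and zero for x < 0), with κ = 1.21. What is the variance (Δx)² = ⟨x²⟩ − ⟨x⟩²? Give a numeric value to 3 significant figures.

0.854

Compute ⟨x⟩ and ⟨x²⟩ separately, then (Δx)² = ⟨x²⟩ − ⟨x⟩².
Every integrand reduces to terms xʲ·e^(−2κx) on [0, ∞); use ∫₀^∞ xʲ·e^(−2κx) dx = j!/(2κ)^(j+1).
Normalization: ∫|R|² dx = 0.28916.
⟨x⟩ = 2.0661 and ⟨x²⟩ = 5.1226.
(Δx)² = 5.1226 − (2.0661)² = 0.85377.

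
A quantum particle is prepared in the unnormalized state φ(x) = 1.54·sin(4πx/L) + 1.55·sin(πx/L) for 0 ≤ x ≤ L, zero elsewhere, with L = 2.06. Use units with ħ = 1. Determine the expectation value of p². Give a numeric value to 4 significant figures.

19.66

p² φ = −ħ² d²φ/dx²; ⟨p²⟩ = −ħ² ∫ φ*·φ'' dx / ∫|φ|² dx.
d²/dx² sin(jπx/L) = −(jπ/L)²·sin(jπx/L); on 0 ≤ x ≤ L, ∫sin²(jπx/L) dx = L/2 and ∫sin(jπx/L)·sin(lπx/L) dx = 0 for j ≠ l, so only diagonal terms survive in ∫|φ|² and ∫φ·φ″; ∫φ·φ′ dx = [φ²/2] between the walls = 0.
State is unnormalized: ∫|φ|² dx = 4.9173, and ∫φ*·(−ħ² φ'') dx = 96.655, so ⟨p²⟩ = 96.655 / 4.9173.
⟨p²⟩ = 19.656.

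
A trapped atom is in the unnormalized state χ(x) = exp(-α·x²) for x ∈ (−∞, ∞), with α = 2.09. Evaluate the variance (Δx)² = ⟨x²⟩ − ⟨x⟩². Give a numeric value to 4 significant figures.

0.1196

Compute ⟨x⟩ and ⟨x²⟩ separately, then (Δx)² = ⟨x²⟩ − ⟨x⟩².
Gaussian moments: ∫x^(2j)·e^(−2αx²) dx = (2j−1)!!/(4α)^j · √(π/(2α)), odd powers integrate to 0; here √(π/(2α)) = 0.86694.
Normalization: ∫|χ|² dx = 0.86694.
⟨x⟩ = 0.0000 and ⟨x²⟩ = 0.11962.
(Δx)² = 0.11962 − (0.0000)² = 0.11962.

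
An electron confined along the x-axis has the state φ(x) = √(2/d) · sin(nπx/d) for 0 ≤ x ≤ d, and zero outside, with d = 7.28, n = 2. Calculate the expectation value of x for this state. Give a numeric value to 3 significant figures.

3.64

⟨x⟩ = ∫ x·|φ|² dx (integrals over the domain).
With sin²θ = (1 − cos2θ)/2 on 0 ≤ x ≤ d: ∫sin²(nπx/d) dx = d/2, ∫x·sin²(nπx/d) dx = d²/4, ∫x²·sin²(nπx/d) dx = d³·(1/6 − 1/(4n²π²)); higher powers xᵏ the same way, integrating xᵏ·cos(2nπx/d) by parts.
⟨x⟩ = 3.6400.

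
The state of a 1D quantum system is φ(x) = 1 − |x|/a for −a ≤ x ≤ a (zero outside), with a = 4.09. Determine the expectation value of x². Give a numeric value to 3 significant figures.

1.67

⟨x²⟩ = ∫ x²·|φ|² dx / ∫|φ|² dx (integrals over the domain).
φ is even, so ∫ over [−a, a] = 2∫₀ᵃ with φ = 1 − x/a there: ∫₀ᵃ (1 − x/a)² dx = a/3, ∫₀ᵃ x²(1 − x/a)² dx = a³/30, ∫₀ᵃ x⁴(1 − x/a)² dx = a⁵/105.
State is unnormalized: ∫|φ|² dx = 2.7267, and ∫φ*·x²·φ dx = 4.5612, so ⟨x²⟩ = 4.5612 / 2.7267.
⟨x²⟩ = 1.6728.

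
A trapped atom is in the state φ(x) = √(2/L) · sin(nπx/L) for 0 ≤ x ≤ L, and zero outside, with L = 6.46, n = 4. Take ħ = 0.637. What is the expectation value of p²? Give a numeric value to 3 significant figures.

1.54

p² φ = −ħ² d²φ/dx²; ⟨p²⟩ = −ħ² ∫ φ*·φ'' dx.
d/dx sin(nπx/L) = (nπ/L)·cos(nπx/L) and d²/dx² sin(nπx/L) = −(nπ/L)²·sin(nπx/L); on 0 ≤ x ≤ L, ∫sin²(nπx/L) dx = L/2 and ∫sin(nπx/L)·cos(nπx/L) dx = 0.
⟨p²⟩ = 1.5354.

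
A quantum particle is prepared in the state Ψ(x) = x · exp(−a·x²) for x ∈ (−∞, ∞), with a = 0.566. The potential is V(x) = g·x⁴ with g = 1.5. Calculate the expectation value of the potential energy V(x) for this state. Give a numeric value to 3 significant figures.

4.39

⟨V⟩ = ∫ V(x)·|Ψ|² dx / ∫|Ψ|² dx.
Expand each integrand as polynomial × e^(−2ax²) and use ∫x^(2j)·e^(−2ax²) dx = (2j−1)!!/(4a)^j · √(π/(2a)), odd powers → 0; here √(π/(2a)) = 1.6659.
State is unnormalized: ∫|Ψ|² dx = 0.73583, and ∫Ψ*·V(x)·Ψ dx = 3.2300, so ⟨V⟩ = 3.2300 / 0.73583.
⟨V⟩ = 4.3896.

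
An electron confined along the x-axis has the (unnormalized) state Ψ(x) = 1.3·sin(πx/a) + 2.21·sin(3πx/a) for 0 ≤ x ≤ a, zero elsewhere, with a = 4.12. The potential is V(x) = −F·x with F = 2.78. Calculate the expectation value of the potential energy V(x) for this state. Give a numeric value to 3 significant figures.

⟨V⟩ = ∫ V(x)·|Ψ|² dx / ∫|Ψ|² dx.
On 0 ≤ x ≤ a (j ≠ l): ∫sin²(jπx/a) dx = a/2, ∫sin(jπx/a)·sin(lπx/a) dx = 0; diagonal moments ∫x·sin²(jπx/a) dx = a²/4, ∫x²·sin²(jπx/a) dx = a³·(1/6 − 1/(4j²π²)); cross terms ∫x·sin(jπx/a)·sin(lπx/a) dx = 0 for j + l even and −4jla²/(π²(j² − l²)²) for j + l odd, ∫x²·sin(jπx/a)·sin(lπx/a) dx = (−1)^(j+l)·4jla³/(π²(j² − l²)²); higher powers the same way via product-to-sum and parts.
State is unnormalized: ∫|Ψ|² dx = 13.543, and ∫Ψ*·V(x)·Ψ dx = -77.556, so ⟨V⟩ = -77.556 / 13.543.
⟨V⟩ = -5.7268.

-5.73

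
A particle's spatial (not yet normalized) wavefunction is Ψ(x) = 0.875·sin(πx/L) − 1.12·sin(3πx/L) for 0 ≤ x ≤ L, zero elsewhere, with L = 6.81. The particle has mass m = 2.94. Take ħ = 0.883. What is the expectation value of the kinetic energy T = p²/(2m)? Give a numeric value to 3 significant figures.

T = −(ħ²/2m) d²/dx², so ⟨T⟩ = −(ħ²/2m) ∫ Ψ*·Ψ'' dx / ∫|Ψ|² dx; with m = 2.94.
d²/dx² sin(jπx/L) = −(jπ/L)²·sin(jπx/L); on 0 ≤ x ≤ L, ∫sin²(jπx/L) dx = L/2 and ∫sin(jπx/L)·sin(lπx/L) dx = 0 for j ≠ l, so only diagonal terms survive in ∫|Ψ|² and ∫Ψ·Ψ″; ∫Ψ·Ψ′ dx = [Ψ²/2] between the walls = 0.
State is unnormalized: ∫|Ψ|² dx = 6.8782, and ∫Ψ*·(−ħ²/2m · Ψ'') dx = 1.1584, so ⟨T⟩ = 1.1584 / 6.8782.
⟨T⟩ = 0.16841.

0.168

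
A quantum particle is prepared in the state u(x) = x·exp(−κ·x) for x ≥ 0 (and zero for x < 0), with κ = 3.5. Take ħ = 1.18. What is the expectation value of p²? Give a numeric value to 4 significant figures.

p² u = −ħ² d²u/dx²; ⟨p²⟩ = −ħ² ∫ u*·u'' dx / ∫|u|² dx.
Differentiate x·exp(−κ·x) with the product rule; every integrand then reduces to terms xʲ·e^(−2κx) on [0, ∞), with ∫₀^∞ xʲ·e^(−2κx) dx = j!/(2κ)^(j+1).
State is unnormalized: ∫|u|² dx = 0.0058309, and ∫u*·(−ħ² u'') dx = 0.099457, so ⟨p²⟩ = 0.099457 / 0.0058309.
⟨p²⟩ = 17.057.

17.06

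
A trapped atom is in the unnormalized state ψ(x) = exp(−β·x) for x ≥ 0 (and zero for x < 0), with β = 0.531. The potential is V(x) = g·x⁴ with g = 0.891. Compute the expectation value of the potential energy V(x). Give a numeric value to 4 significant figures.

16.81

⟨V⟩ = ∫ V(x)·|ψ|² dx / ∫|ψ|² dx.
Every integrand reduces to terms xʲ·e^(−2βx) on [0, ∞); use ∫₀^∞ xʲ·e^(−2βx) dx = j!/(2β)^(j+1).
State is unnormalized: ∫|ψ|² dx = 0.94162, and ∫ψ*·V(x)·ψ dx = 15.829, so ⟨V⟩ = 15.829 / 0.94162.
⟨V⟩ = 16.811.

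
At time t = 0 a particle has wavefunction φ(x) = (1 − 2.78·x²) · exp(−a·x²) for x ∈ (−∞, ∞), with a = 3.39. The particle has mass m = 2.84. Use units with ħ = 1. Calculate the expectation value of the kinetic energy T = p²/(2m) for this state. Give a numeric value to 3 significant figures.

T = −(ħ²/2m) d²/dx², so ⟨T⟩ = −(ħ²/2m) ∫ φ*·φ'' dx / ∫|φ|² dx; with m = 2.84.
Expand each integrand as polynomial × e^(−2ax²) and use ∫x^(2j)·e^(−2ax²) dx = (2j−1)!!/(4a)^j · √(π/(2a)), odd powers → 0; here √(π/(2a)) = 0.68071. Differentiate with the product rule, d/dx e^(−ax²) = −2ax·e^(−ax²).
State is unnormalized: ∫|φ|² dx = 0.48743, and ∫φ*·(−ħ²/2m · φ'') dx = 0.69238, so ⟨T⟩ = 0.69238 / 0.48743.
⟨T⟩ = 1.4205.

1.42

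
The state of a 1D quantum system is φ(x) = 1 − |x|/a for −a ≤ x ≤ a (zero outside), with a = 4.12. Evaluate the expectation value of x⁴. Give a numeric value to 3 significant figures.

⟨x⁴⟩ = ∫ x⁴·|φ|² dx / ∫|φ|² dx (integrals over the domain).
φ is even, so ∫ over [−a, a] = 2∫₀ᵃ with φ = 1 − x/a there: ∫₀ᵃ (1 − x/a)² dx = a/3, ∫₀ᵃ x²(1 − x/a)² dx = a³/30, ∫₀ᵃ x⁴(1 − x/a)² dx = a⁵/105.
State is unnormalized: ∫|φ|² dx = 2.7467, and ∫φ*·x⁴·φ dx = 22.611, so ⟨x⁴⟩ = 22.611 / 2.7467.
⟨x⁴⟩ = 8.2323.

8.23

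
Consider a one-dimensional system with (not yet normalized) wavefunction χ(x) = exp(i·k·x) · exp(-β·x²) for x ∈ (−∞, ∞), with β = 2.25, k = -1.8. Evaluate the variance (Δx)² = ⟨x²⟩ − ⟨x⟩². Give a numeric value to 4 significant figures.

Compute ⟨x⟩ and ⟨x²⟩ separately, then (Δx)² = ⟨x²⟩ − ⟨x⟩².
Gaussian moments: ∫x^(2j)·e^(−2βx²) dx = (2j−1)!!/(4β)^j · √(π/(2β)), odd powers integrate to 0; here √(π/(2β)) = 0.83554.
Normalization: ∫|χ|² dx = 0.83554.
⟨x⟩ = 0.0000 and ⟨x²⟩ = 0.11111.
(Δx)² = 0.11111 − (0.0000)² = 0.11111.

0.1111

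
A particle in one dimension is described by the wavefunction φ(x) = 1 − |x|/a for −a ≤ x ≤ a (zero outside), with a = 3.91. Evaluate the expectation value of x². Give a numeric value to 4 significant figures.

⟨x²⟩ = ∫ x²·|φ|² dx / ∫|φ|² dx (integrals over the domain).
φ is even, so ∫ over [−a, a] = 2∫₀ᵃ with φ = 1 − x/a there: ∫₀ᵃ (1 − x/a)² dx = a/3, ∫₀ᵃ x²(1 − x/a)² dx = a³/30, ∫₀ᵃ x⁴(1 − x/a)² dx = a⁵/105.
State is unnormalized: ∫|φ|² dx = 2.6067, and ∫φ*·x²·φ dx = 3.9851, so ⟨x²⟩ = 3.9851 / 2.6067.
⟨x²⟩ = 1.5288.

1.529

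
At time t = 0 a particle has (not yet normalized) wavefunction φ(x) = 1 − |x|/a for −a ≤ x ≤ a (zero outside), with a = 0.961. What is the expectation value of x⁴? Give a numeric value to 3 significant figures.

⟨x⁴⟩ = ∫ x⁴·|φ|² dx / ∫|φ|² dx (integrals over the domain).
φ is even, so ∫ over [−a, a] = 2∫₀ᵃ with φ = 1 − x/a there: ∫₀ᵃ (1 − x/a)² dx = a/3, ∫₀ᵃ x²(1 − x/a)² dx = a³/30, ∫₀ᵃ x⁴(1 − x/a)² dx = a⁵/105.
State is unnormalized: ∫|φ|² dx = 0.64067, and ∫φ*·x⁴·φ dx = 0.015612, so ⟨x⁴⟩ = 0.015612 / 0.64067.
⟨x⁴⟩ = 0.024368.

0.0244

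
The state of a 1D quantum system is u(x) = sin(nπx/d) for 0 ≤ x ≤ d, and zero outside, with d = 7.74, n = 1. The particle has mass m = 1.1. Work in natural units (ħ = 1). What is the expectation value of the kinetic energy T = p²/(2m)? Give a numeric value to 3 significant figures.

T = −(ħ²/2m) d²/dx², so ⟨T⟩ = −(ħ²/2m) ∫ u*·u'' dx / ∫|u|² dx; with m = 1.1.
d/dx sin(nπx/d) = (nπ/d)·cos(nπx/d) and d²/dx² sin(nπx/d) = −(nπ/d)²·sin(nπx/d); on 0 ≤ x ≤ d, ∫sin²(nπx/d) dx = d/2 and ∫sin(nπx/d)·cos(nπx/d) dx = 0.
State is unnormalized: ∫|u|² dx = 3.8700, and ∫u*·(−ħ²/2m · u'') dx = 0.28981, so ⟨T⟩ = 0.28981 / 3.8700.
⟨T⟩ = 0.074885.

0.0749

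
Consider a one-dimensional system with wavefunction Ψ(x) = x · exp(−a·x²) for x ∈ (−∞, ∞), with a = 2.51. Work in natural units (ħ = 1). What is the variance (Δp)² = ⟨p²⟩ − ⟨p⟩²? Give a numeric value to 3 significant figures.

7.53

Compute ⟨p⟩ and ⟨p²⟩ separately; (Δp)² = ⟨p²⟩ − ⟨p⟩².
Expand each integrand as polynomial × e^(−2ax²) and use ∫x^(2j)·e^(−2ax²) dx = (2j−1)!!/(4a)^j · √(π/(2a)), odd powers → 0; here √(π/(2a)) = 0.79108. Differentiate with the product rule, d/dx e^(−ax²) = −2ax·e^(−ax²).
Normalization: ∫|Ψ|² dx = 0.078793.
⟨p⟩ = 0.0000 and ⟨p²⟩ = 7.5300.
(Δp)² = 7.5300 − (0.0000)² = 7.5300.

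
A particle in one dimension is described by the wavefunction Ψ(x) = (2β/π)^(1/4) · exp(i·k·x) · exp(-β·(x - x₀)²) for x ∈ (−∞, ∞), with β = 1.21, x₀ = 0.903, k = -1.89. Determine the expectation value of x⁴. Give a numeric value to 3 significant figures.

⟨x⁴⟩ = ∫ x⁴·|Ψ|² dx (integrals over the domain).
Gaussian moments (u = x − x₀): ∫u^(2j)·e^(−2βu²) du = (2j−1)!!/(4β)^j · √(π/(2β)), odd powers integrate to 0; here √(π/(2β)) = 1.1394.
⟨x⁴⟩ = 1.8038.

1.80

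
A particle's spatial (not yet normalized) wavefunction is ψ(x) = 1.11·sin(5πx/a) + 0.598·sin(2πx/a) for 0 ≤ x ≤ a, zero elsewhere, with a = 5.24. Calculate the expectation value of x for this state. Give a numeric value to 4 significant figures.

2.540

⟨x⟩ = ∫ x·|ψ|² dx / ∫|ψ|² dx (integrals over the domain).
On 0 ≤ x ≤ a (j ≠ l): ∫sin²(jπx/a) dx = a/2, ∫sin(jπx/a)·sin(lπx/a) dx = 0; diagonal moments ∫x·sin²(jπx/a) dx = a²/4, ∫x²·sin²(jπx/a) dx = a³·(1/6 − 1/(4j²π²)); cross terms ∫x·sin(jπx/a)·sin(lπx/a) dx = 0 for j + l even and −4jla²/(π²(j² − l²)²) for j + l odd, ∫x²·sin(jπx/a)·sin(lπx/a) dx = (−1)^(j+l)·4jla³/(π²(j² − l²)²); higher powers the same way via product-to-sum and parts.
State is unnormalized: ∫|ψ|² dx = 4.1650, and ∫ψ*·x·ψ dx = 10.577, so ⟨x⟩ = 10.577 / 4.1650.
⟨x⟩ = 2.5396.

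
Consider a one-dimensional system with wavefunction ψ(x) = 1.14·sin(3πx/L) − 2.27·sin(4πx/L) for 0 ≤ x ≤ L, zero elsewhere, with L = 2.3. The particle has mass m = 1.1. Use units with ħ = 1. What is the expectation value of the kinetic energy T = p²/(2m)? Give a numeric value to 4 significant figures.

12.37

T = −(ħ²/2m) d²/dx², so ⟨T⟩ = −(ħ²/2m) ∫ ψ*·ψ'' dx / ∫|ψ|² dx; with m = 1.1.
d²/dx² sin(jπx/L) = −(jπ/L)²·sin(jπx/L); on 0 ≤ x ≤ L, ∫sin²(jπx/L) dx = L/2 and ∫sin(jπx/L)·sin(lπx/L) dx = 0 for j ≠ l, so only diagonal terms survive in ∫|ψ|² and ∫ψ·ψ″; ∫ψ·ψ′ dx = [ψ²/2] between the walls = 0.
State is unnormalized: ∫|ψ|² dx = 7.4204, and ∫ψ*·(−ħ²/2m · ψ'') dx = 91.813, so ⟨T⟩ = 91.813 / 7.4204.
⟨T⟩ = 12.373.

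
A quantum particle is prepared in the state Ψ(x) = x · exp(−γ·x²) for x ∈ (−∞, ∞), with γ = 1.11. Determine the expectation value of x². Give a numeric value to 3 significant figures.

0.676

⟨x²⟩ = ∫ x²·|Ψ|² dx / ∫|Ψ|² dx (integrals over the domain).
Expand each integrand as polynomial × e^(−2γx²) and use ∫x^(2j)·e^(−2γx²) dx = (2j−1)!!/(4γ)^j · √(π/(2γ)), odd powers → 0; here √(π/(2γ)) = 1.1896.
State is unnormalized: ∫|Ψ|² dx = 0.26793, and ∫Ψ*·x²·Ψ dx = 0.18103, so ⟨x²⟩ = 0.18103 / 0.26793.
⟨x²⟩ = 0.67568.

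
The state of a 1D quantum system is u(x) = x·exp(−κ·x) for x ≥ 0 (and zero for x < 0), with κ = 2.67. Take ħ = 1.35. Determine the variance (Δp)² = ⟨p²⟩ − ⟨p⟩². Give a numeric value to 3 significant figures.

13.0

Compute ⟨p⟩ and ⟨p²⟩ separately; (Δp)² = ⟨p²⟩ − ⟨p⟩².
Differentiate x·exp(−κ·x) with the product rule; every integrand then reduces to terms xʲ·e^(−2κx) on [0, ∞), with ∫₀^∞ xʲ·e^(−2κx) dx = j!/(2κ)^(j+1).
Normalization: ∫|u|² dx = 0.013134.
⟨p⟩ = 0.0000 and ⟨p²⟩ = 12.992.
(Δp)² = 12.992 − (0.0000)² = 12.992.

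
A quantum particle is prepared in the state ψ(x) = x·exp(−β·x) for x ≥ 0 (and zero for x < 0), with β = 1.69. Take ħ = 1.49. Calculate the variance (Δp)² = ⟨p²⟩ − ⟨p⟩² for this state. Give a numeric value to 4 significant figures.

Compute ⟨p⟩ and ⟨p²⟩ separately; (Δp)² = ⟨p²⟩ − ⟨p⟩².
Differentiate x·exp(−β·x) with the product rule; every integrand then reduces to terms xʲ·e^(−2βx) on [0, ∞), with ∫₀^∞ xʲ·e^(−2βx) dx = j!/(2β)^(j+1).
Normalization: ∫|ψ|² dx = 0.051794.
⟨p⟩ = 0.0000 and ⟨p²⟩ = 6.3408.
(Δp)² = 6.3408 − (0.0000)² = 6.3408.

6.341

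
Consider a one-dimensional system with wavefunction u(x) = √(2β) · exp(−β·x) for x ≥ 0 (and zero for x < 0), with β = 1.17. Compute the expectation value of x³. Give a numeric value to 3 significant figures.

0.468

⟨x³⟩ = ∫ x³·|u|² dx (integrals over the domain).
Every integrand reduces to terms xʲ·e^(−2βx) on [0, ∞); use ∫₀^∞ xʲ·e^(−2βx) dx = j!/(2β)^(j+1).
⟨x³⟩ = 0.46828.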